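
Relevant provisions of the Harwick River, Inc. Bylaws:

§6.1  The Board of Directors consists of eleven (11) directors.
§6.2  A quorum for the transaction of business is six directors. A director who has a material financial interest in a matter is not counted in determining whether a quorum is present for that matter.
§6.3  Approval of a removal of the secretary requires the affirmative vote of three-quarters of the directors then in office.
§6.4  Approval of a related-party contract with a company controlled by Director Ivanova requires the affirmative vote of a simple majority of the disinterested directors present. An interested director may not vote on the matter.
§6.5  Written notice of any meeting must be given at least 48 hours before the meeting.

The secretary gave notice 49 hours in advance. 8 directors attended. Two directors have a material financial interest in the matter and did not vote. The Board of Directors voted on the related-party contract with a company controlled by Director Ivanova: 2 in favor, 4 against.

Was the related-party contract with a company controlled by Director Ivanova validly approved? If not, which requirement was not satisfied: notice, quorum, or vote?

Invalid — vote requirement not satisfied.

Notice: 49 hours given; 48 required (49 ≥ 48). Satisfied.
Quorum: 8 present, but the 2 interested directors do not count, leaving 6. Quorum is 6. Satisfied.
Vote: the related-party contract with a company controlled by Director Ivanova requires a majority of the disinterested directors present (8 − 2 = 6). A majority of 6 is 4, so 4 affirmative votes are needed; 2 voted in favor. Not satisfied.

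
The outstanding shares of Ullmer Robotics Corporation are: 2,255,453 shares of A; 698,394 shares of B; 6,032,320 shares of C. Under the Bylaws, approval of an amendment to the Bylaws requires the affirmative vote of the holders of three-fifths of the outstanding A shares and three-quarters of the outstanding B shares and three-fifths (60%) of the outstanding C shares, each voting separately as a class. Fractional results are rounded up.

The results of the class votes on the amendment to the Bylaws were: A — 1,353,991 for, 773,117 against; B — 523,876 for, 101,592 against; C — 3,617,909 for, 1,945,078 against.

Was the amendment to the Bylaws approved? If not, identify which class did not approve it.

Not approved — the C shares did not give the required vote.

A: 3/5 of 2255453 = 1353271.80, rounded up to 1353272; 1,353,272 required, 1,353,991 in favor — approved.
B: 3/4 of 698394 = 523795.50, rounded up to 523796; 523,796 required, 523,876 in favor — approved.
C: 3/5 of 6032320 = 3619392; 3,619,392 required, 3,617,909 in favor — not approved.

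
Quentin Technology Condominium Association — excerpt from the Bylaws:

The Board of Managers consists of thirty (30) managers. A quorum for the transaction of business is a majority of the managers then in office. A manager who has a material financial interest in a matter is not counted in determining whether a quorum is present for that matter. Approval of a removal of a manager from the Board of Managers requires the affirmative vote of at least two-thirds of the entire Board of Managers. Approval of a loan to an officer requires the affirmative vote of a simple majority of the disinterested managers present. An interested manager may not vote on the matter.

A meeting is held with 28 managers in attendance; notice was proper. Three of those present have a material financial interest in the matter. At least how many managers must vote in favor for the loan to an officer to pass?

The loan to an officer requires a majority of the disinterested managers present (28 − 3 = 25).
A majority of 25 is 13.

13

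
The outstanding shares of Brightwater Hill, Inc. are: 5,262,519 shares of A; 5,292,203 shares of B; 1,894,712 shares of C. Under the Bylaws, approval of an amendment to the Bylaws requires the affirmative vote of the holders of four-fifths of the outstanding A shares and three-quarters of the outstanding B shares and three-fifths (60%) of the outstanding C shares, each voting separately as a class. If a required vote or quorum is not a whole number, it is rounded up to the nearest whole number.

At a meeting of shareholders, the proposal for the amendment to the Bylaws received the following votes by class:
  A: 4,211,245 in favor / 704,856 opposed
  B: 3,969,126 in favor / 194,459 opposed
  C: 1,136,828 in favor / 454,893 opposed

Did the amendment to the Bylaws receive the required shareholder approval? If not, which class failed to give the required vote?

Not approved — the B shares did not give the required vote.

A: 4/5 of 5262519 = 4210015.20, rounded up to 4210016; 4,210,016 required, 4,211,245 in favor — approved.
B: 3/4 of 5292203 = 3969152.25, rounded up to 3969153; 3,969,153 required, 3,969,126 in favor — not approved.
C: 3/5 of 1894712 = 1136827.20, rounded up to 1136828; 1,136,828 required, 1,136,828 in favor — approved.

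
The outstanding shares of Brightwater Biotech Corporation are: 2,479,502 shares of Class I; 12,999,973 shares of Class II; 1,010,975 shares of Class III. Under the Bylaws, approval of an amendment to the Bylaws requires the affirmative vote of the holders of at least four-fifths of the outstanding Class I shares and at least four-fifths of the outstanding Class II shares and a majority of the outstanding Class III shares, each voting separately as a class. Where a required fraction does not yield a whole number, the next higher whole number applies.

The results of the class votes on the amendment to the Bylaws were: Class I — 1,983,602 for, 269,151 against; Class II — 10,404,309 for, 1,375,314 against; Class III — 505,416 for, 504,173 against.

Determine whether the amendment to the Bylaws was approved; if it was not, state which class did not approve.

Class I: 4/5 of 2479502 = 1983601.60, rounded up to 1983602; 1,983,602 required, 1,983,602 in favor — approved.
Class II: 4/5 of 12999973 = 10399978.40, rounded up to 10399979; 10,399,979 required, 10,404,309 in favor — approved.
Class III: a majority of 1010975 is 505488; 505,488 required, 505,416 in favor — not approved.

Not approved — the Class III shares did not give the required vote.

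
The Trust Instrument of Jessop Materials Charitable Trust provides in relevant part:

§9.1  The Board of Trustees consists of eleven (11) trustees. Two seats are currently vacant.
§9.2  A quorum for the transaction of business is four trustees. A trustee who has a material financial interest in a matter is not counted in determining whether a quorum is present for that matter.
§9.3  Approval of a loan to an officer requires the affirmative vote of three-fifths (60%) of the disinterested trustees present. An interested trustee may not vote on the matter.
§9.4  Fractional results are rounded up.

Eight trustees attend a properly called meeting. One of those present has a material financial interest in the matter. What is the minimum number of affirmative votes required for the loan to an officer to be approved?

5

The loan to an officer requires three-fifths of the disinterested trustees present (8 − 1 = 7).
3/5 of 7 = 4.20, rounded up to 5.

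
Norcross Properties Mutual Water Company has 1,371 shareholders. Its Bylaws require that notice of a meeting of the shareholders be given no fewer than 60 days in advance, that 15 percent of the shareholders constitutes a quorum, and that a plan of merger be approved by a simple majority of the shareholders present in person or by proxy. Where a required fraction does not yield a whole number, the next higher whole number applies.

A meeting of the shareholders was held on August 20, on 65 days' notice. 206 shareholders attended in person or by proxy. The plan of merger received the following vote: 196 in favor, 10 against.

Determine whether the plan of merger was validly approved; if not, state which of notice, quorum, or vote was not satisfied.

Notice: 65 days given; 60 required. Satisfied.
Quorum: 15% of 1,371 = 205.65, rounded up to 206; 206 present. Satisfied.
Vote: requires a majority of those present (206); a majority of 206 is 104, so 104 needed; 196 in favor. Satisfied.

Valid — all requirements satisfied.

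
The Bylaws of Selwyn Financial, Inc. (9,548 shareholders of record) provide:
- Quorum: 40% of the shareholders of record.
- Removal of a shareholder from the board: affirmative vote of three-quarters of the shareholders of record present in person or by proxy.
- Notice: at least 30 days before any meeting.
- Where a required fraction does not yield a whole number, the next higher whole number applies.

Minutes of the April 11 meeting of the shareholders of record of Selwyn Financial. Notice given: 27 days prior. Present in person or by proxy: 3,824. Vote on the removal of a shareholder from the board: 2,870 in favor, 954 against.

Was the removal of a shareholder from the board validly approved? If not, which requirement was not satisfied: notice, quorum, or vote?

Notice: 27 days given; 30 required. Not satisfied.
Quorum: 40% of 9,548 = 3,819.20, rounded up to 3,820; 3,824 present. Satisfied.
Vote: requires three-fourths of those present (3,824); 3/4 of 3824 = 2868, so 2,868 needed; 2,870 in favor. Satisfied.

Invalid — notice requirement not satisfied.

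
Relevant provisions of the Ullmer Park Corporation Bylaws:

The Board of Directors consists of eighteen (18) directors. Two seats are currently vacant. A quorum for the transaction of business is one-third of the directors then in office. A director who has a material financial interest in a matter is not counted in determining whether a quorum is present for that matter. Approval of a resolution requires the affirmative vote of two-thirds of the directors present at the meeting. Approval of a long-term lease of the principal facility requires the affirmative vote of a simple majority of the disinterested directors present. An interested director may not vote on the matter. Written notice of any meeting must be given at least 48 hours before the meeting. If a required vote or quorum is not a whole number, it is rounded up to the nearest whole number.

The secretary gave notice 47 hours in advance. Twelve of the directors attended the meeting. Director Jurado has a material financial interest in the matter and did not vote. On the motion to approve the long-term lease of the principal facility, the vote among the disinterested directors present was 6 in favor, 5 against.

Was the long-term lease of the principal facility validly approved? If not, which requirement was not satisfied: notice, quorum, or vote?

Invalid — notice requirement not satisfied.

Notice: 47 hours given; 48 required (47 < 48). Not satisfied.
Quorum: 12 present, but the 1 interested director does not count, leaving 11. Quorum is 6. Satisfied.
Vote: the long-term lease of the principal facility requires a majority of the disinterested directors present (12 − 1 = 11). A majority of 11 is 6, so 6 affirmative votes are needed; 6 voted in favor. Satisfied.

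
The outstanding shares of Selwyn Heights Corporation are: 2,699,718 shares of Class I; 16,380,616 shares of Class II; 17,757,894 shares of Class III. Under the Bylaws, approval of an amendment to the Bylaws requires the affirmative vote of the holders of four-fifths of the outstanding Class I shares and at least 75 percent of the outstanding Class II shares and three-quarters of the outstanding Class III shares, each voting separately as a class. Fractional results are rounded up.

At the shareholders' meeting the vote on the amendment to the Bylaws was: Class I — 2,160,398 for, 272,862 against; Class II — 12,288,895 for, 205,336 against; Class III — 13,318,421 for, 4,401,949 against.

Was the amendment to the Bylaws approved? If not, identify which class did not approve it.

Class I: 4/5 of 2699718 = 2159774.40, rounded up to 2159775; 2,159,775 required, 2,160,398 in favor — approved.
Class II: 3/4 of 16380616 = 12285462; 12,285,462 required, 12,288,895 in favor — approved.
Class III: 3/4 of 17757894 = 13318420.50, rounded up to 13318421; 13,318,421 required, 13,318,421 in favor — approved.

Approved — every class gave the required vote.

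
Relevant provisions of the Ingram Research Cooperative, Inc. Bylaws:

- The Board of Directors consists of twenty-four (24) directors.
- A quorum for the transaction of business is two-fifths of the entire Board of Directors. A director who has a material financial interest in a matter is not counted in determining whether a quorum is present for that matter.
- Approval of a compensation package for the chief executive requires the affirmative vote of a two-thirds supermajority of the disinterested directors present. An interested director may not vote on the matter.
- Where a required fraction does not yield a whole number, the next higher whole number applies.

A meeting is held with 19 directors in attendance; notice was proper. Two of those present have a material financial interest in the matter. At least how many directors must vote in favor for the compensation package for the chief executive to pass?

The compensation package for the chief executive requires two-thirds of the disinterested directors present (19 − 2 = 17).
2/3 of 17 = 11.33, rounded up to 12.

12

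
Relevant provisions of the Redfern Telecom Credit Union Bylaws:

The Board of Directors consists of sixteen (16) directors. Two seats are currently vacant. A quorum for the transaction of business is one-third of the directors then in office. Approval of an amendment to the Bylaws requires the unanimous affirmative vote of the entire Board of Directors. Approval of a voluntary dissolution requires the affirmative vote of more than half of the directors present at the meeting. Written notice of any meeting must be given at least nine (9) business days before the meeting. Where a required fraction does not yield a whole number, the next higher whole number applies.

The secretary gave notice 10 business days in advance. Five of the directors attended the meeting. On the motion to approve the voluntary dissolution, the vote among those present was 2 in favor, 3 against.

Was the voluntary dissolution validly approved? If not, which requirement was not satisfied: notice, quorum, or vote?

Invalid — vote requirement not satisfied.

Notice: 10 business days given; 9 required (10 ≥ 9). Satisfied.
Quorum: 5 present; quorum is 5. Satisfied.
Vote: the voluntary dissolution requires a majority of the directors present (5). A majority of 5 is 3, so 3 affirmative votes are needed; 2 voted in favor. Not satisfied.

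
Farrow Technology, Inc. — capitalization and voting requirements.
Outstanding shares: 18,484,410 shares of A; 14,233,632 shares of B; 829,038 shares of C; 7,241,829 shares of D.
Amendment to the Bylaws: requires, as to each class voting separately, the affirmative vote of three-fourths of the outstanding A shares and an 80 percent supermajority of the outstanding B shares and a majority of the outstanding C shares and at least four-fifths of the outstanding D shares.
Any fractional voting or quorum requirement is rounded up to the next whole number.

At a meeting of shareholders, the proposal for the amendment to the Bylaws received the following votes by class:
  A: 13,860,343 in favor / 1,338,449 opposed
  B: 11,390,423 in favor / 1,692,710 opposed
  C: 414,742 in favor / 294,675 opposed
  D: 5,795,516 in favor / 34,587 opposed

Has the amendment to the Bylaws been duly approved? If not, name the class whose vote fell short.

Not approved — the A shares did not give the required vote.

A: 3/4 of 18484410 = 13863307.50, rounded up to 13863308; 13,863,308 required, 13,860,343 in favor — not approved.
B: 4/5 of 14233632 = 11386905.60, rounded up to 11386906; 11,386,906 required, 11,390,423 in favor — approved.
C: a majority of 829038 is 414520; 414,520 required, 414,742 in favor — approved.
D: 4/5 of 7241829 = 5793463.20, rounded up to 5793464; 5,793,464 required, 5,795,516 in favor — approved.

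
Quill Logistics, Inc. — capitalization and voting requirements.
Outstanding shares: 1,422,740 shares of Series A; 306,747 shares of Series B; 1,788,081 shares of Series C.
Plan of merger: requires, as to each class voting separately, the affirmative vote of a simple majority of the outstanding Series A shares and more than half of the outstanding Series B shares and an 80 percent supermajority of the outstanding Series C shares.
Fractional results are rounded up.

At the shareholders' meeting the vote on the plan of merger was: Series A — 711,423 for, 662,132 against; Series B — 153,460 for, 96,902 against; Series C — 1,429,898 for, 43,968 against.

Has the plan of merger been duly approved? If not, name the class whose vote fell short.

Not approved — the Series C shares did not give the required vote.

Series A: a majority of 1422740 is 711371; 711,371 required, 711,423 in favor — approved.
Series B: a majority of 306747 is 153374; 153,374 required, 153,460 in favor — approved.
Series C: 4/5 of 1788081 = 1430464.80, rounded up to 1430465; 1,430,465 required, 1,429,898 in favor — not approved.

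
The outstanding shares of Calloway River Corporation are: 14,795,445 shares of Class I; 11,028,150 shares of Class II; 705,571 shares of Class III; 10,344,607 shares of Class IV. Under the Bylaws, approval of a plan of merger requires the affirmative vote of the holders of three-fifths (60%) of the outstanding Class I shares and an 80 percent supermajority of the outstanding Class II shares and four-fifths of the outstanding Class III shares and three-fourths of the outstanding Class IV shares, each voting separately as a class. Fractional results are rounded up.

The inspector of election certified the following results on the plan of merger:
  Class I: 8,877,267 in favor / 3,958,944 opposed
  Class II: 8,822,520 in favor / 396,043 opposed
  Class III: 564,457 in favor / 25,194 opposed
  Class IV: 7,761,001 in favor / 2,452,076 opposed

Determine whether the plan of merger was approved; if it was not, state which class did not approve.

Class I: 3/5 of 14795445 = 8877267; 8,877,267 required, 8,877,267 in favor — approved.
Class II: 4/5 of 11028150 = 8822520; 8,822,520 required, 8,822,520 in favor — approved.
Class III: 4/5 of 705571 = 564456.80, rounded up to 564457; 564,457 required, 564,457 in favor — approved.
Class IV: 3/4 of 10344607 = 7758455.25, rounded up to 7758456; 7,758,456 required, 7,761,001 in favor — approved.

Approved — every class gave the required vote.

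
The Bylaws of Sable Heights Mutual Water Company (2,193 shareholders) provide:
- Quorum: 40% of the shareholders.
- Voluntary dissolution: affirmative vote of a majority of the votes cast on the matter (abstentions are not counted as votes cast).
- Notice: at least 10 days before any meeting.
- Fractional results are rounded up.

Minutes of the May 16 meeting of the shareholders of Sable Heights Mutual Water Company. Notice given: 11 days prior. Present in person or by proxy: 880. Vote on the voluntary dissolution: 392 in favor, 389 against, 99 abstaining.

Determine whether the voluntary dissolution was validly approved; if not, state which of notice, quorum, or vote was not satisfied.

Valid — all requirements satisfied.

Notice: 11 days given; 10 required. Satisfied.
Quorum: 40% of 2,193 = 877.20, rounded up to 878; 880 present. Satisfied.
Vote: requires a majority of the votes cast (880 − 99 abstaining = 781); a majority of 781 is 391, so 391 needed; 392 in favor. Satisfied.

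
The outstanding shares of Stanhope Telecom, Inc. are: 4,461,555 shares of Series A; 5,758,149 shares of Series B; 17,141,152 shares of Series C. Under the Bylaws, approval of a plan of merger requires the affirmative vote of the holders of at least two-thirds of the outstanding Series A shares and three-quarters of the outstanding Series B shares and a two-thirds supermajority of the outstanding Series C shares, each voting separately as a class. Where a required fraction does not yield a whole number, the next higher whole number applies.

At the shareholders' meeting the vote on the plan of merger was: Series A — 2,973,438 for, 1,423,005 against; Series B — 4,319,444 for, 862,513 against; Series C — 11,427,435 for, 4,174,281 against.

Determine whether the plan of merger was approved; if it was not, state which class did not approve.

Series A: 2/3 of 4461555 = 2974370; 2,974,370 required, 2,973,438 in favor — not approved.
Series B: 3/4 of 5758149 = 4318611.75, rounded up to 4318612; 4,318,612 required, 4,319,444 in favor — approved.
Series C: 2/3 of 17141152 = 11427434.67, rounded up to 11427435; 11,427,435 required, 11,427,435 in favor — approved.

Not approved — the Series A shares did not give the required vote.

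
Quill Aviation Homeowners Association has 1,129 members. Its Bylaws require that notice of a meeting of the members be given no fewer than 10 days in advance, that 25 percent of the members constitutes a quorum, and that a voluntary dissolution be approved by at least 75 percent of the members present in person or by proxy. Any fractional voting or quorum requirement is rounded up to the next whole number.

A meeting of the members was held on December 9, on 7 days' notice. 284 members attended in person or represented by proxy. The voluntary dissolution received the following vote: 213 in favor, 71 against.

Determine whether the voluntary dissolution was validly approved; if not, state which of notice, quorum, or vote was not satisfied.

Notice: 7 days given; 10 required. Not satisfied.
Quorum: 25% of 1,129 = 282.25, rounded up to 283; 284 present. Satisfied.
Vote: requires three-fourths of those present (284); 3/4 of 284 = 213, so 213 needed; 213 in favor. Satisfied.

Invalid — notice requirement not satisfied.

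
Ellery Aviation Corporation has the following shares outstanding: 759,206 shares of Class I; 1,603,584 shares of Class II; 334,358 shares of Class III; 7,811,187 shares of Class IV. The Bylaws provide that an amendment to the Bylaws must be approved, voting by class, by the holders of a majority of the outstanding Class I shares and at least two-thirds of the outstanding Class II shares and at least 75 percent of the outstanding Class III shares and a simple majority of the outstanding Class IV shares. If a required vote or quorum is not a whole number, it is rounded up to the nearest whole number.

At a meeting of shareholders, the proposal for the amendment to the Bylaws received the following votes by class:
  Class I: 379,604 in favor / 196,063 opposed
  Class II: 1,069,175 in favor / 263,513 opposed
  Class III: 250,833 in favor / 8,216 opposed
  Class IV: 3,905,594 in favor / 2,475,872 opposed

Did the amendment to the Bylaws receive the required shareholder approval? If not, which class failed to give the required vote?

Class I: a majority of 759206 is 379604; 379,604 required, 379,604 in favor — approved.
Class II: 2/3 of 1603584 = 1069056; 1,069,056 required, 1,069,175 in favor — approved.
Class III: 3/4 of 334358 = 250768.50, rounded up to 250769; 250,769 required, 250,833 in favor — approved.
Class IV: a majority of 7811187 is 3905594; 3,905,594 required, 3,905,594 in favor — approved.

Approved — every class gave the required vote.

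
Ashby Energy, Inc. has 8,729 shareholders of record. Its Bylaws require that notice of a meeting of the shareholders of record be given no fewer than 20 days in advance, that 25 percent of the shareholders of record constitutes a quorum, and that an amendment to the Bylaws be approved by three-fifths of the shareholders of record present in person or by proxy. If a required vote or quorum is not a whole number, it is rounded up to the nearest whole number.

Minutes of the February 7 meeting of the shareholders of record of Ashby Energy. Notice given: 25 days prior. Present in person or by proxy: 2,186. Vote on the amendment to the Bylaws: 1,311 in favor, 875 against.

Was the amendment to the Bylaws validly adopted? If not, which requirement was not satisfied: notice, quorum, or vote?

Notice: 25 days given; 20 required. Satisfied.
Quorum: 25% of 8,729 = 2,182.25, rounded up to 2,183; 2,186 present. Satisfied.
Vote: requires three-fifths of those present (2,186); 3/5 of 2186 = 1311.60, rounded up to 1312, so 1,312 needed; 1,311 in favor. Not satisfied.

Invalid — vote requirement not satisfied.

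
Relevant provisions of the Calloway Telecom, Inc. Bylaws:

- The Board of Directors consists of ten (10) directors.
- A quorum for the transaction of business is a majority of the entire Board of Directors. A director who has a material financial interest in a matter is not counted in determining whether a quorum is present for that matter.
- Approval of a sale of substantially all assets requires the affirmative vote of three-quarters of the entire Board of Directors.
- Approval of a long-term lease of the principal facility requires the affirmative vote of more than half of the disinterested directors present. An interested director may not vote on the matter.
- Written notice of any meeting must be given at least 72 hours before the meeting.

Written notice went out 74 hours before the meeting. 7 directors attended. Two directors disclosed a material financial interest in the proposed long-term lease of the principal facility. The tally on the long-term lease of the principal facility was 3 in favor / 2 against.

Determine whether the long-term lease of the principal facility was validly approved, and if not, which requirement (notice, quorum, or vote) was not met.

Invalid — quorum requirement not satisfied.

Notice: 74 hours given; 72 required (74 ≥ 72). Satisfied.
Quorum: 7 present, but the 2 interested directors do not count, leaving 5. Quorum is 6. Not satisfied.
Vote: the long-term lease of the principal facility requires a majority of the disinterested directors present (7 − 2 = 5). A majority of 5 is 3, so 3 affirmative votes are needed; 3 voted in favor. Satisfied. (Moot — without a quorum no business can be validly transacted.)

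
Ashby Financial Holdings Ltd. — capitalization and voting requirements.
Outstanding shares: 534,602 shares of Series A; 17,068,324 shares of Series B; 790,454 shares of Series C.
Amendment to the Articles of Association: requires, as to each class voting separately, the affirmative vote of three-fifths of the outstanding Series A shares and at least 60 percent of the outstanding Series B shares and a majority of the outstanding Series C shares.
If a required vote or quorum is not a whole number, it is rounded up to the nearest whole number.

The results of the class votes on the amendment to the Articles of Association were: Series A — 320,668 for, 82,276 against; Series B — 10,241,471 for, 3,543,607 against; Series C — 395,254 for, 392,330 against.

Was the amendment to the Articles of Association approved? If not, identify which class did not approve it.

Series A: 3/5 of 534602 = 320761.20, rounded up to 320762; 320,762 required, 320,668 in favor — not approved.
Series B: 3/5 of 17068324 = 10240994.40, rounded up to 10240995; 10,240,995 required, 10,241,471 in favor — approved.
Series C: a majority of 790454 is 395228; 395,228 required, 395,254 in favor — approved.

Not approved — the Series A shares did not give the required vote.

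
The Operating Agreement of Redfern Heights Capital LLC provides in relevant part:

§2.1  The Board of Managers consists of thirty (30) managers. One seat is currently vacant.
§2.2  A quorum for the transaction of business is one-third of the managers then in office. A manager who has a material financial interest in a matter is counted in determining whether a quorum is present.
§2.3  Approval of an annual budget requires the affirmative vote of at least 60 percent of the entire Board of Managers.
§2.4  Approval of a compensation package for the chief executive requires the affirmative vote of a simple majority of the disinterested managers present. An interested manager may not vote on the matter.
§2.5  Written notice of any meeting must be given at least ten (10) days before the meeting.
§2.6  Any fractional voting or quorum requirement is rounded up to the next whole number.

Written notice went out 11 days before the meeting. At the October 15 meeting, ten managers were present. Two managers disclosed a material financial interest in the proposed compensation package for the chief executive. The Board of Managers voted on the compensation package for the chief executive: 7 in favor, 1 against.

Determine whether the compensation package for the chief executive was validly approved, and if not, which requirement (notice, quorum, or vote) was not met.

Valid — all requirements satisfied.

Notice: 11 days given; 10 required (11 ≥ 10). Satisfied.
Quorum: 10 present (interested managers count toward quorum); quorum is 10. Satisfied.
Vote: the compensation package for the chief executive requires a majority of the disinterested managers present (10 − 2 = 8). A majority of 8 is 5, so 5 affirmative votes are needed; 7 voted in favor. Satisfied.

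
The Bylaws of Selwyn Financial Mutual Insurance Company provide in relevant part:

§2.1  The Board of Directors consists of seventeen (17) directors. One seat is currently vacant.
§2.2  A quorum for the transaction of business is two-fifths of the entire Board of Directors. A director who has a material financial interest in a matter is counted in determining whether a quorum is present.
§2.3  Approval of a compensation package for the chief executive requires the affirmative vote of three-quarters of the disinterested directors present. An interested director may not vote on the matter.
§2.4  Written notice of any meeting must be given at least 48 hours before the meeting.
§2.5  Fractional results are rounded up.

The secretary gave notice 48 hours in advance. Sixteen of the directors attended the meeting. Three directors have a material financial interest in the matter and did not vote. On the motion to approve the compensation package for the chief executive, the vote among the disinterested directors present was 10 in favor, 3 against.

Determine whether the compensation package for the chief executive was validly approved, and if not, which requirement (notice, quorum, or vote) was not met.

Valid — all requirements satisfied.

Notice: 48 hours given; 48 required (48 ≥ 48). Satisfied.
Quorum: 16 present (interested directors count toward quorum); quorum is 7. Satisfied.
Vote: the compensation package for the chief executive requires three-fourths of the disinterested directors present (16 − 3 = 13). 3/4 of 13 = 9.75, rounded up to 10, so 10 affirmative votes are needed; 10 voted in favor. Satisfied.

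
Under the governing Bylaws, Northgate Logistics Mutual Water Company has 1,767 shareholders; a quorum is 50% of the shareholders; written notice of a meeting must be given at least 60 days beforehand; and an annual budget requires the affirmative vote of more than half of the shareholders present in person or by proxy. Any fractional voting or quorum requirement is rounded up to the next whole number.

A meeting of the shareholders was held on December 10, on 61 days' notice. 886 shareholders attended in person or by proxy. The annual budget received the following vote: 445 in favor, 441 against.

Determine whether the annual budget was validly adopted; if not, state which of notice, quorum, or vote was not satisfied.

Valid — all requirements satisfied.

Notice: 61 days given; 60 required. Satisfied.
Quorum: 50% of 1,767 = 883.50, rounded up to 884; 886 present. Satisfied.
Vote: requires a majority of those present (886); a majority of 886 is 444, so 444 needed; 445 in favor. Satisfied.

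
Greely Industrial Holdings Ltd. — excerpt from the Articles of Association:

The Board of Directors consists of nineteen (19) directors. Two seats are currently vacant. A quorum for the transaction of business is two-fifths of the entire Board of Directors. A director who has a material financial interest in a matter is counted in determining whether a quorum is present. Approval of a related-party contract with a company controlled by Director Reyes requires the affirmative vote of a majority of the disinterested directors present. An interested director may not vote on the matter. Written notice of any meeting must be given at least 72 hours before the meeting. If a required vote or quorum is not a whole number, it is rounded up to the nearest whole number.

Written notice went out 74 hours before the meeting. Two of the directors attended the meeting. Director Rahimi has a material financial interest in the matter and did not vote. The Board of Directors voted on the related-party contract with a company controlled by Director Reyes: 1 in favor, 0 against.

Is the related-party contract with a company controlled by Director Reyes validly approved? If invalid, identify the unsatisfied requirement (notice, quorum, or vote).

Notice: 74 hours given; 72 required (74 ≥ 72). Satisfied.
Quorum: 2 present (interested directors count toward quorum); quorum is 8. Not satisfied.
Vote: the related-party contract with a company controlled by Director Reyes requires a majority of the disinterested directors present (2 − 1 = 1). A majority of 1 is 1, so 1 affirmative vote is needed; 1 voted in favor. Satisfied. (Moot — without a quorum no business can be validly transacted.)

Invalid — quorum requirement not satisfied.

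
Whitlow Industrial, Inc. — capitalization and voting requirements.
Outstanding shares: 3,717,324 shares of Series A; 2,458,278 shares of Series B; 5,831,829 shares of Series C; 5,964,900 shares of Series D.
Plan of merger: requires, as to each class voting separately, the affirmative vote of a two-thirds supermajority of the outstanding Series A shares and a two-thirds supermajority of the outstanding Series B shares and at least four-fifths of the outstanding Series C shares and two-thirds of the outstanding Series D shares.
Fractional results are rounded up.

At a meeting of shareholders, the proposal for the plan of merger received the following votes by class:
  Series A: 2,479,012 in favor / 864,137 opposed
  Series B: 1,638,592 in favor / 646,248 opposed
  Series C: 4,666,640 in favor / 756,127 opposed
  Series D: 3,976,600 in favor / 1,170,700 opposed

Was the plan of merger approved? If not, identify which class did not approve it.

Not approved — the Series B shares did not give the required vote.

Series A: 2/3 of 3717324 = 2478216; 2,478,216 required, 2,479,012 in favor — approved.
Series B: 2/3 of 2458278 = 1638852; 1,638,852 required, 1,638,592 in favor — not approved.
Series C: 4/5 of 5831829 = 4665463.20, rounded up to 4665464; 4,665,464 required, 4,666,640 in favor — approved.
Series D: 2/3 of 5964900 = 3976600; 3,976,600 required, 3,976,600 in favor — approved.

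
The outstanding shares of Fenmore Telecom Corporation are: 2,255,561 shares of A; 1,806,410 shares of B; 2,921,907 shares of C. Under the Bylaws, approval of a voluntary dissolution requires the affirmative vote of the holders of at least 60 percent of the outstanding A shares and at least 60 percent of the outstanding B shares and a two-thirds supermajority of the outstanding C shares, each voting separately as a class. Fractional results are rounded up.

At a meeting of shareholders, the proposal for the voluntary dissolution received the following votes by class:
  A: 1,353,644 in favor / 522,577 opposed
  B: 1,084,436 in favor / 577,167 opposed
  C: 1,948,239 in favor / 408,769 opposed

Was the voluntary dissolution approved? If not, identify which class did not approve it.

A: 3/5 of 2255561 = 1353336.60, rounded up to 1353337; 1,353,337 required, 1,353,644 in favor — approved.
B: 3/5 of 1806410 = 1083846; 1,083,846 required, 1,084,436 in favor — approved.
C: 2/3 of 2921907 = 1947938; 1,947,938 required, 1,948,239 in favor — approved.

Approved — every class gave the required vote.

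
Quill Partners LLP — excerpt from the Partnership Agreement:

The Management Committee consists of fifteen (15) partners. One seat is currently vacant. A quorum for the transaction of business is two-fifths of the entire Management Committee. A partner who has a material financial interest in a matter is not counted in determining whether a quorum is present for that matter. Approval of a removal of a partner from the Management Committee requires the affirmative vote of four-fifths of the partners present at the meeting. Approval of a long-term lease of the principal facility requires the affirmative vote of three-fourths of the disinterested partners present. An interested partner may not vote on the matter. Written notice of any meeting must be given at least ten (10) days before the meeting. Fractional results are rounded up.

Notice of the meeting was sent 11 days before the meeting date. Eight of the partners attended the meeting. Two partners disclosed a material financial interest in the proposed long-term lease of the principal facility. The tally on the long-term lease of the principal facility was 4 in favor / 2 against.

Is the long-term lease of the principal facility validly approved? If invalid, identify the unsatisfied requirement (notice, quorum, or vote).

Notice: 11 days given; 10 required (11 ≥ 10). Satisfied.
Quorum: 8 present, but the 2 interested partners do not count, leaving 6. Quorum is 6. Satisfied.
Vote: the long-term lease of the principal facility requires three-fourths of the disinterested partners present (8 − 2 = 6). 3/4 of 6 = 4.50, rounded up to 5, so 5 affirmative votes are needed; 4 voted in favor. Not satisfied.

Invalid — vote requirement not satisfied.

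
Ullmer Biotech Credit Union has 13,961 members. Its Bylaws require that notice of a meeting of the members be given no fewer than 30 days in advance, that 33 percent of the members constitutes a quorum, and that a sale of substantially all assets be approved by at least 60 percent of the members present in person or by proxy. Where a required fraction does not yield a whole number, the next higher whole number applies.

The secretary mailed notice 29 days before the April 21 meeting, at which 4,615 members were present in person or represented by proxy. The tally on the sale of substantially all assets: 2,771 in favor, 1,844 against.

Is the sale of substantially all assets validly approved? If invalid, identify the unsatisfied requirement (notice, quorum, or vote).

Invalid — notice requirement not satisfied.

Notice: 29 days given; 30 required. Not satisfied.
Quorum: 33% of 13,961 = 4,607.13, rounded up to 4,608; 4,615 present. Satisfied.
Vote: requires three-fifths of those present (4,615); 3/5 of 4615 = 2769, so 2,769 needed; 2,771 in favor. Satisfied.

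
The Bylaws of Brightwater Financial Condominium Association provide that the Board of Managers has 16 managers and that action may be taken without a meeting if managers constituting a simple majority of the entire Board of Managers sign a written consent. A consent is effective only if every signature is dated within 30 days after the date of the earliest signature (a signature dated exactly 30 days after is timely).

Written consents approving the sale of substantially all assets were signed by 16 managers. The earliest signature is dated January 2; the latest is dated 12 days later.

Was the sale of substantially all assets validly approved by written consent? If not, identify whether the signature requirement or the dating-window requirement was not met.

Signatures required: a simple majority of 16 — a majority of 16 is 9, so 9 needed; 16 signed. Sufficient.
Dating window: the latest signature is 12 days after the earliest; the limit is 30 days. Within the window.

Effective — both the signature and dating-window requirements are satisfied.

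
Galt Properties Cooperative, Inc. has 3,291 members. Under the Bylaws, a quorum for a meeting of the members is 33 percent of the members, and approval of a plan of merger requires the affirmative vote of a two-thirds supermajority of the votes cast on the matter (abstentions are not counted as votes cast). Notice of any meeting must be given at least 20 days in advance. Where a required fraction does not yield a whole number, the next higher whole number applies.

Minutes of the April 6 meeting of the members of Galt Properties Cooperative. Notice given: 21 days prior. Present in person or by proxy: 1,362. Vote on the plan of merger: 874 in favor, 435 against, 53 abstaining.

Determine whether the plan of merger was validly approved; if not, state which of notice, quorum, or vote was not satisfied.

Notice: 21 days given; 20 required. Satisfied.
Quorum: 33% of 3,291 = 1,086.03, rounded up to 1,087; 1,362 present. Satisfied.
Vote: requires two-thirds of the votes cast (1,362 − 53 abstaining = 1,309); 2/3 of 1309 = 872.67, rounded up to 873, so 873 needed; 874 in favor. Satisfied.

Valid — all requirements satisfied.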